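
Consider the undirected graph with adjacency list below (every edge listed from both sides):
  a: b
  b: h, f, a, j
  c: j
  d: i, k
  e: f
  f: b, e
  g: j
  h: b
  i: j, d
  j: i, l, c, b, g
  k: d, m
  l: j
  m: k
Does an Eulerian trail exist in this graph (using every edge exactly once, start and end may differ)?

Degrees: a:1, b:4, c:1, d:2, e:1, f:2, g:1, h:1, i:2, j:5, k:2, l:1, m:1
Odd-degree vertices: a, c, e, g, h, j, l, m (8 total).
With 8 odd-degree vertices (more than two), no single trail can use every edge.

No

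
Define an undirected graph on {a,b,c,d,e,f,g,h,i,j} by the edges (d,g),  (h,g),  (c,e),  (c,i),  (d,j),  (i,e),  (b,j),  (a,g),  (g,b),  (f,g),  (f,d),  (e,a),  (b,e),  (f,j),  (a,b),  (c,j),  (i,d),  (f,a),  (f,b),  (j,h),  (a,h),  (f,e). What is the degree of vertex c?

Neighbors of c: e, i, j.

3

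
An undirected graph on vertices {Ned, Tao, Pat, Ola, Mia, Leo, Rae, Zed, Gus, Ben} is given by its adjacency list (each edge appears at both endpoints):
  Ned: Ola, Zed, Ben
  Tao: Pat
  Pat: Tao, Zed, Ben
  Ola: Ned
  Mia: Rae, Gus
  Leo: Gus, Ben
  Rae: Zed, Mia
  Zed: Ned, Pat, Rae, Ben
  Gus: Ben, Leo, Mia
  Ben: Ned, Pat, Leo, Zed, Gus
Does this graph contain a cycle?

The graph has 10 vertices, 13 edges, and 1 connected component.
One cycle is Ben-Leo-Gus-Mia-Rae-Zed-Ben.

Yes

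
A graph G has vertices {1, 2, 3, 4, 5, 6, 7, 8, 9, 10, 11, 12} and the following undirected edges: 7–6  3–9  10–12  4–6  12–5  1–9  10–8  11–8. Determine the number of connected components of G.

4

Component: {2}
Component: {1, 3, 9}
Component: {4, 6, 7}
Component: {5, 8, 10, 11, 12}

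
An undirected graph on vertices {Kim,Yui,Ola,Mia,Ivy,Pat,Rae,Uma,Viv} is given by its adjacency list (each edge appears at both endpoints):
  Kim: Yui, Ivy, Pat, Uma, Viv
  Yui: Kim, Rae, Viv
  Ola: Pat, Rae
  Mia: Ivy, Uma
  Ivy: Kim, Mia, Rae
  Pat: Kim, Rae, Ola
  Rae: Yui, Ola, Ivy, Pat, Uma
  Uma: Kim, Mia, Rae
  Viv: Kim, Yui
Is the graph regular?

No

Degrees: Kim:5, Yui:3, Ola:2, Mia:2, Ivy:3, Pat:3, Rae:5, Uma:3, Viv:2
Vertex Ola has degree 2 while Kim has degree 5, so the graph is not regular.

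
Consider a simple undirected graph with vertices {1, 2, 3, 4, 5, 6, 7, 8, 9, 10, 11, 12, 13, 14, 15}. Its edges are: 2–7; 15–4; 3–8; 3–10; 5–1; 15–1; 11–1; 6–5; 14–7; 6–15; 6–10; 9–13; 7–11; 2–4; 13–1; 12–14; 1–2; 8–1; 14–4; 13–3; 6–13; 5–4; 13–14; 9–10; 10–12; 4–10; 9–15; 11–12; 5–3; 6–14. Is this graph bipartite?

No

6-14-13-6 is an odd cycle (length 3), and a bipartite graph can contain only even cycles.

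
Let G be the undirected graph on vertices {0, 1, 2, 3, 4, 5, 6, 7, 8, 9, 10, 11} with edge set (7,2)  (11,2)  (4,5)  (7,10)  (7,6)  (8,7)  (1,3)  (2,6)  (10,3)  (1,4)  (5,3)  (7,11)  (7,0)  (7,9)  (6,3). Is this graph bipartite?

No

2-7-11-2 is an odd cycle (length 3), and a bipartite graph can contain only even cycles.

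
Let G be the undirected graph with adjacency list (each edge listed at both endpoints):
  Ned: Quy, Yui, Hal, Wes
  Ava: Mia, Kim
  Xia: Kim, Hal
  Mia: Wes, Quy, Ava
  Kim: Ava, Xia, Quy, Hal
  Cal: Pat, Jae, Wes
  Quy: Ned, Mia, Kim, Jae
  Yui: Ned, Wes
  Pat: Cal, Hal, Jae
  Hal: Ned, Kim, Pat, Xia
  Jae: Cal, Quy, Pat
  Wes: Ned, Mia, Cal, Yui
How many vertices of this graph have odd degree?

Degrees: Ned:4, Ava:2, Xia:2, Mia:3, Kim:4, Cal:3, Quy:4, Yui:2, Pat:3, Hal:4, Jae:3, Wes:4
Odd-degree vertices: Mia, Cal, Pat, Jae.

4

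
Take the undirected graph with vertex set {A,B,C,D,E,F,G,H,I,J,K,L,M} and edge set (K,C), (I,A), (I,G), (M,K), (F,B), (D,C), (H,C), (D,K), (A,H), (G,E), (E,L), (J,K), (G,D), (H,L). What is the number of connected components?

Component: {B, F}
Component: {A, C, D, E, G, H, I, J, K, L, M}

2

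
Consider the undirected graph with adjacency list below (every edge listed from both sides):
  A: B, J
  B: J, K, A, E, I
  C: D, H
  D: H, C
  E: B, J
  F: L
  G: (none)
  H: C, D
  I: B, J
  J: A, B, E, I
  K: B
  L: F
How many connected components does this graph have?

4

Component: {G}
Component: {F, L}
Component: {C, D, H}
Component: {A, B, E, I, J, K}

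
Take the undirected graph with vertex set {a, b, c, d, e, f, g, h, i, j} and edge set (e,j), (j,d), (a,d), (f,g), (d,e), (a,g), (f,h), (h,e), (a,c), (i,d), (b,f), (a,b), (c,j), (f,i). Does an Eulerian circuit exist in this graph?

Degrees: a:4, b:2, c:2, d:4, e:3, f:4, g:2, h:2, i:2, j:3
Vertices with odd degree: e, j. An Eulerian circuit requires all degrees even.

No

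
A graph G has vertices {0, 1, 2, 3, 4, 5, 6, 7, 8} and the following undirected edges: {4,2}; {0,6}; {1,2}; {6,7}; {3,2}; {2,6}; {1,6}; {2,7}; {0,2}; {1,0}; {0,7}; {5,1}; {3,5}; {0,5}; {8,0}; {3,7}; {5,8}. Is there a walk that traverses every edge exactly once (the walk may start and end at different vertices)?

Degrees: 0:6, 1:4, 2:6, 3:3, 4:1, 5:4, 6:4, 7:4, 8:2
Odd-degree vertices: 3, 4 (2 total).
The non-isolated vertices are connected and exactly 2 have odd degree, so an Eulerian trail exists (from 3 to 4).

Yes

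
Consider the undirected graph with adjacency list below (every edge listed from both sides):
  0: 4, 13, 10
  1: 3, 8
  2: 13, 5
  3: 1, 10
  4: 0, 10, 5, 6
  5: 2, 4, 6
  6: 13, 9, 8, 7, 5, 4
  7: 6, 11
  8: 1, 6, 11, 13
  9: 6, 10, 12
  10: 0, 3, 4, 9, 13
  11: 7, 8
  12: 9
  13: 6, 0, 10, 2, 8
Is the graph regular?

No

Degrees: 0:3, 1:2, 2:2, 3:2, 4:4, 5:3, 6:6, 7:2, 8:4, 9:3, 10:5, 11:2, 12:1, 13:5
Degrees are not all equal (e.g. deg(12)=1 but deg(6)=6); not regular.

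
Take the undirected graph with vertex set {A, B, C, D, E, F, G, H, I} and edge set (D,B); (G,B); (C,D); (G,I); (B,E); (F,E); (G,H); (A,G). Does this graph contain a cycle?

|V| = 9, |E| = 8, number of components = 1.
A forest on 9 vertices with 1 component has exactly 8 edges, which matches — so no cycle.

No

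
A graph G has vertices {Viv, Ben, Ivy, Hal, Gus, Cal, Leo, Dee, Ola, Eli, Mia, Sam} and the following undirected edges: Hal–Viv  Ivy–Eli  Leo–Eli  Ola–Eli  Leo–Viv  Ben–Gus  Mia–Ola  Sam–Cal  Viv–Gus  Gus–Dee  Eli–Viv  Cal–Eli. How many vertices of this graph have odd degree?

8

Degrees: Viv:4, Ben:1, Ivy:1, Hal:1, Gus:3, Cal:2, Leo:2, Dee:1, Ola:2, Eli:5, Mia:1, Sam:1
Odd-degree vertices: Ben, Ivy, Hal, Gus, Dee, Eli, Mia, Sam.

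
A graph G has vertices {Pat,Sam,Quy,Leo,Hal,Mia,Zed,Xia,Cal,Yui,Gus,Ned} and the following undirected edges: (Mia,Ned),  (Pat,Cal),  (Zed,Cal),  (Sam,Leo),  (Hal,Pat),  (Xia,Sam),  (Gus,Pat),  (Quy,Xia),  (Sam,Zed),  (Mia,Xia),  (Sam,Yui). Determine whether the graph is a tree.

The graph has 12 vertices and 11 edges.
Connected and |E| = |V| - 1, which characterizes a tree.

Yes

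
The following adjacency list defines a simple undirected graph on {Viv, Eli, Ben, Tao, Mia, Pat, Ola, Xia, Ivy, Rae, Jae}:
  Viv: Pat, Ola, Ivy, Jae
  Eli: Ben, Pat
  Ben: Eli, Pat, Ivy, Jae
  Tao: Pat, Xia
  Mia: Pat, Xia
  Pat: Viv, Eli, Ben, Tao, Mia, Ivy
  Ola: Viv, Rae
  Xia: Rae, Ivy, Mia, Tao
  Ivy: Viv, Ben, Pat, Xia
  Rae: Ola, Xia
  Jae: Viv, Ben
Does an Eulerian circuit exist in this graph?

Degrees: Viv:4, Eli:2, Ben:4, Tao:2, Mia:2, Pat:6, Ola:2, Xia:4, Ivy:4, Rae:2, Jae:2
Every vertex has even degree and the edges form a single connected piece, so an Eulerian circuit exists.

Yes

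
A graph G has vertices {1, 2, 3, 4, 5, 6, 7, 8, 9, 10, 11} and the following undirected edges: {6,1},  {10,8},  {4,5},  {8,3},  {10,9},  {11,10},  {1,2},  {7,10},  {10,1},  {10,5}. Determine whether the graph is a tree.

Yes

The graph has 11 vertices and 10 edges.
Connected and |E| = |V| - 1, which characterizes a tree.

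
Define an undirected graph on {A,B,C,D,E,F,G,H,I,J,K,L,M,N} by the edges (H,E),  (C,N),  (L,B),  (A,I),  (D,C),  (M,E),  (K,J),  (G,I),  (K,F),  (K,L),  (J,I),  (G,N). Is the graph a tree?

The graph has 14 vertices and 12 edges.
It splits into 2 components, so it cannot be a tree.

No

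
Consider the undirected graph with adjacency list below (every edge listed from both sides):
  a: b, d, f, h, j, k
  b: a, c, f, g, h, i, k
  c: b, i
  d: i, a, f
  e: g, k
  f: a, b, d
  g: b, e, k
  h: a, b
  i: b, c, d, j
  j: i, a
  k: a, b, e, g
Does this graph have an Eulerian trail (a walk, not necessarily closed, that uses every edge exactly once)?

No

Degrees: a:6, b:7, c:2, d:3, e:2, f:3, g:3, h:2, i:4, j:2, k:4
Odd-degree vertices: b, d, f, g (4 total).
An Eulerian trail requires 0 or 2 odd-degree vertices; here there are 4.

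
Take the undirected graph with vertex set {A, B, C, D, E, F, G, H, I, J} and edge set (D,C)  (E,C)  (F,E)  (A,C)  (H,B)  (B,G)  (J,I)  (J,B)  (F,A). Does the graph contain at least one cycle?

Yes

The graph has 10 vertices, 9 edges, and 2 connected components.
One cycle is A-C-E-F-A.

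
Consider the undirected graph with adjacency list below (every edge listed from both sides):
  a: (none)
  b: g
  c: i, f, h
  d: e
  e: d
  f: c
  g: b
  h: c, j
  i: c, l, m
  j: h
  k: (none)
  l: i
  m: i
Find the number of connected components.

Component: {a}
Component: {k}
Component: {b, g}
Component: {d, e}
Component: {c, f, h, i, j, l, m}

5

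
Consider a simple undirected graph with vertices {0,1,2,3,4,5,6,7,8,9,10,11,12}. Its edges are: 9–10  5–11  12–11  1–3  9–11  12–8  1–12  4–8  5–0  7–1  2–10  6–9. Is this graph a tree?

Yes

The graph has 13 vertices and 12 edges.
It is connected with exactly 12 edges, hence acyclic — it is a tree.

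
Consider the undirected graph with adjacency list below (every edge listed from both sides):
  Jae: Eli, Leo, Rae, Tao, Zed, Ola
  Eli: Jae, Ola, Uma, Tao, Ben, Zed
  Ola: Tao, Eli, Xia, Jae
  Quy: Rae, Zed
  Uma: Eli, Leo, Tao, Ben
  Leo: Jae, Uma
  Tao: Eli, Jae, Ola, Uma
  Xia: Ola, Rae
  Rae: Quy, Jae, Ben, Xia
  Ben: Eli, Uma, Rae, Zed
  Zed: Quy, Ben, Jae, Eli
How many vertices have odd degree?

Degrees: Jae:6, Eli:6, Ola:4, Quy:2, Uma:4, Leo:2, Tao:4, Xia:2, Rae:4, Ben:4, Zed:4
Odd-degree vertices: none.

0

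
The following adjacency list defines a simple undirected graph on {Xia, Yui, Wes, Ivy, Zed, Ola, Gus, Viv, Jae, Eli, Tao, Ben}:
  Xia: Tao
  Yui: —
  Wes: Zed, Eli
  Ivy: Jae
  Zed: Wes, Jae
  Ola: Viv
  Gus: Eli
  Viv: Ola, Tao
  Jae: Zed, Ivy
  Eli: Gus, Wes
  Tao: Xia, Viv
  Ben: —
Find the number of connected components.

Component: {Yui}
Component: {Ben}
Component: {Xia, Ola, Viv, Tao}
Component: {Wes, Ivy, Zed, Gus, Jae, Eli}

4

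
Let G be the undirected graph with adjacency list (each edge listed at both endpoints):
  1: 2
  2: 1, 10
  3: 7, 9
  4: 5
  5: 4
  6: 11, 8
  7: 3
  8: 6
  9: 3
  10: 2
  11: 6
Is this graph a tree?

The graph has 11 vertices and 7 edges.
It is not connected, so it is not a tree.

No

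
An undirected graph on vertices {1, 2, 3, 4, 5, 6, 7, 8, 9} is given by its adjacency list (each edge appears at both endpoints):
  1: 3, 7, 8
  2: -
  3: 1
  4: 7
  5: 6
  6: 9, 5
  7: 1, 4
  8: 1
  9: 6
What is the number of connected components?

Component: {2}
Component: {5, 6, 9}
Component: {1, 3, 4, 7, 8}

3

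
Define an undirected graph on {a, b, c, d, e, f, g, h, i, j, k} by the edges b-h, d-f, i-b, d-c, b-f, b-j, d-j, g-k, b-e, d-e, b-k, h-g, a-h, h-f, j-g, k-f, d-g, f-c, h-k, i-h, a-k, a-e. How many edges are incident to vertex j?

Neighbors of j: b, d, g.

3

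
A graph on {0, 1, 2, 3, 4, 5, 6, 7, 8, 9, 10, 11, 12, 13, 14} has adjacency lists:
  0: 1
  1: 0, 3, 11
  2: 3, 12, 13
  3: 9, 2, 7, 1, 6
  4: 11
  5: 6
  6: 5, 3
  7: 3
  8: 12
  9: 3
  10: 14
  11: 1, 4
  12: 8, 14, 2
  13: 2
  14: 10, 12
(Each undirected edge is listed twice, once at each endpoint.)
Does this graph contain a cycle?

No

The graph has 15 vertices, 14 edges, and 1 connected component.
A forest on 15 vertices with 1 component has exactly 14 edges, which matches — so no cycle.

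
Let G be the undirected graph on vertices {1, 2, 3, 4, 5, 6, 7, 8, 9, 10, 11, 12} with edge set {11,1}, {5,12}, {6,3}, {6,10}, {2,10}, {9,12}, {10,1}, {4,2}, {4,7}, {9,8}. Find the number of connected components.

2

Component: {5, 8, 9, 12}
Component: {1, 2, 3, 4, 6, 7, 10, 11}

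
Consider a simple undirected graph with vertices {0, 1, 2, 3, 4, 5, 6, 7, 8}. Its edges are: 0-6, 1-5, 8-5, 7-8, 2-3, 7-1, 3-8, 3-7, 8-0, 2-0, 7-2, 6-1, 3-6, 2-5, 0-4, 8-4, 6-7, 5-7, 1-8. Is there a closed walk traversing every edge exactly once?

Yes

Degrees: 0:4, 1:4, 2:4, 3:4, 4:2, 5:4, 6:4, 7:6, 8:6
Every vertex has even degree and the edges form a single connected piece, so an Eulerian circuit exists.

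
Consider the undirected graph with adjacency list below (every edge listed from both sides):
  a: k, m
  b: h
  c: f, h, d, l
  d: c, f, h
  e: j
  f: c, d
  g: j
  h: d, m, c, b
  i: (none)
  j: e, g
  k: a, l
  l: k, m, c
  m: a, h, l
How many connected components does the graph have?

Component: {i}
Component: {e, g, j}
Component: {a, b, c, d, f, h, k, l, m}

3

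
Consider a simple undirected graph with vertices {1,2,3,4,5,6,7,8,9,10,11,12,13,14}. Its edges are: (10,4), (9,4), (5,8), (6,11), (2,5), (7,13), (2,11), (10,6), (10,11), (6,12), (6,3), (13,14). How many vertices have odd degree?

8

Degrees: 1:0, 2:2, 3:1, 4:2, 5:2, 6:4, 7:1, 8:1, 9:1, 10:3, 11:3, 12:1, 13:2, 14:1
Odd-degree vertices: 3, 7, 8, 9, 10, 11, 12, 14.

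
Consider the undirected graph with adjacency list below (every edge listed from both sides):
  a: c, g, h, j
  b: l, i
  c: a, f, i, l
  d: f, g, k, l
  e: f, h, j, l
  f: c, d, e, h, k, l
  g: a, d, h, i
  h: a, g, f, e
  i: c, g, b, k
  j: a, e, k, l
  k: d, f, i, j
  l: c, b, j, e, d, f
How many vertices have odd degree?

Degrees: a:4, b:2, c:4, d:4, e:4, f:6, g:4, h:4, i:4, j:4, k:4, l:6
Odd-degree vertices: none.

0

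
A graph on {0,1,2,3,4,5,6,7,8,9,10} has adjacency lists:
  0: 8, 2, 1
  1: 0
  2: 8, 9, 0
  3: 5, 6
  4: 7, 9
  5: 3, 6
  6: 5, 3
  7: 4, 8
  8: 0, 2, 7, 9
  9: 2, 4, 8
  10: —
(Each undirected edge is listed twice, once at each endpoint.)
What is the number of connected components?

Component: {10}
Component: {3, 5, 6}
Component: {0, 1, 2, 4, 7, 8, 9}

3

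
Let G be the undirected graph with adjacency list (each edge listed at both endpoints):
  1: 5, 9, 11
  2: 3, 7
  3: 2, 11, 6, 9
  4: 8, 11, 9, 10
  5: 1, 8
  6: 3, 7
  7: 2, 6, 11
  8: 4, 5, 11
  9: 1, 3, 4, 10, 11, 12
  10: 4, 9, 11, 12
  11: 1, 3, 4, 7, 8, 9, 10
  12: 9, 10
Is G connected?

Starting from 1 and exploring outward reaches every vertex (1, 9, 5, 11, 12, 4, 3, 10, 8, 7, 6, 2); the graph is connected.

Yes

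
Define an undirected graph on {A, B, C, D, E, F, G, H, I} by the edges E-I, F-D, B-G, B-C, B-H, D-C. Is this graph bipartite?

Color {A, C, F, G, H, I} black and {B, D, E} white. No edge joins two same-colored vertices, so the graph is bipartite.

Yes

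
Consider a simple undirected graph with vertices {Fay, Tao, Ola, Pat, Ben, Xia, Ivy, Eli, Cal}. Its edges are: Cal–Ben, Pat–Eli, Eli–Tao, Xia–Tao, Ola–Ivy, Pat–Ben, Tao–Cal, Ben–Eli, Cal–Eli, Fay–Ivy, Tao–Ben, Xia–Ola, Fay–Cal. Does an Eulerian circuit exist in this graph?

Degrees: Fay:2, Tao:4, Ola:2, Pat:2, Ben:4, Xia:2, Ivy:2, Eli:4, Cal:4
All degrees are even and the non-isolated vertices are connected — an Eulerian circuit exists.

Yes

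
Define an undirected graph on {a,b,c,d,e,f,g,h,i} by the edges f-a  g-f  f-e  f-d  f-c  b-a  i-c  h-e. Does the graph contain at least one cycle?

The graph has 9 vertices, 8 edges, and 1 connected component.
Since 8 = 9 - 1, the graph is a forest and contains no cycle.

No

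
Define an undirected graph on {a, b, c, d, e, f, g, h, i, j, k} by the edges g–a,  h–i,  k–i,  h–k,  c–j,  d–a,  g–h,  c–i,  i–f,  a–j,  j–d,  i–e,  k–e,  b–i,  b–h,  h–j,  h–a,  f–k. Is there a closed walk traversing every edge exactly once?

Yes

Degrees: a:4, b:2, c:2, d:2, e:2, f:2, g:2, h:6, i:6, j:4, k:4
All degrees are even and the non-isolated vertices are connected — an Eulerian circuit exists.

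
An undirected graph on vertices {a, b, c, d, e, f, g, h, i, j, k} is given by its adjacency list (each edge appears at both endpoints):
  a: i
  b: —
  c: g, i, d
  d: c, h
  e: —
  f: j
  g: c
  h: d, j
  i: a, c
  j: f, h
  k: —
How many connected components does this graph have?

4

Component: {b}
Component: {e}
Component: {k}
Component: {a, c, d, f, g, h, i, j}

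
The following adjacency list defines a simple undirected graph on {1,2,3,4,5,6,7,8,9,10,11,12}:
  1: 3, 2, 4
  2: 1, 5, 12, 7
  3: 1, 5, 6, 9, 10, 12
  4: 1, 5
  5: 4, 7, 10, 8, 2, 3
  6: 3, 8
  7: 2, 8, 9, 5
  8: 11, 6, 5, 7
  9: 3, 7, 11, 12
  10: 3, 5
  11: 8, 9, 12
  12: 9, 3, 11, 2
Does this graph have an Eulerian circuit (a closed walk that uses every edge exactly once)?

No

Degrees: 1:3, 2:4, 3:6, 4:2, 5:6, 6:2, 7:4, 8:4, 9:4, 10:2, 11:3, 12:4
1, 11 have odd degree; an Eulerian circuit needs every degree to be even, so none exists.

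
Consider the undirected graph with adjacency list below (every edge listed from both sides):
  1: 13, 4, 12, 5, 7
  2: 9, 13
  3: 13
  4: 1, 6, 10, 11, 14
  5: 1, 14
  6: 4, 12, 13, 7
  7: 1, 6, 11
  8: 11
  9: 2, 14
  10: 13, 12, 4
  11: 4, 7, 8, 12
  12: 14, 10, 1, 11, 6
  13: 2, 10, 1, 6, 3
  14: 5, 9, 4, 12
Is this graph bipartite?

Partition the vertices as {4, 5, 7, 8, 9, 12, 13} vs {1, 2, 3, 6, 10, 11, 14}. Each listed edge has one endpoint in each part, so the graph is bipartite.

Yes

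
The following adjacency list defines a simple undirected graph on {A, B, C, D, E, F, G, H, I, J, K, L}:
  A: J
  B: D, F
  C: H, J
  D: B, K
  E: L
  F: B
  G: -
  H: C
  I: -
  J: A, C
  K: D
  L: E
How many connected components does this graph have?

5

Component: {G}
Component: {I}
Component: {E, L}
Component: {A, C, H, J}
Component: {B, D, F, K}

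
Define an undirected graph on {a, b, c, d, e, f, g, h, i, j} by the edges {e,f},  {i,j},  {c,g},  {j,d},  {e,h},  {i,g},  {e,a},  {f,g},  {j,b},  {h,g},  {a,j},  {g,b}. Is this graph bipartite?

A valid 2-coloring puts {e, g, j} on one side and {a, b, c, d, f, h, i} on the other; every edge crosses between the two sides.

Yes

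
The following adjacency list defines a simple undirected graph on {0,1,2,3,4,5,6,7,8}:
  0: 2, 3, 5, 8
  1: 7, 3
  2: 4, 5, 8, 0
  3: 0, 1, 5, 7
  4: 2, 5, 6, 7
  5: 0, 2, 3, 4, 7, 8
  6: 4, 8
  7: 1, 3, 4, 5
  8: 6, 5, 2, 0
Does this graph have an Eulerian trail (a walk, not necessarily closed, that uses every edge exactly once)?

Degrees: 0:4, 1:2, 2:4, 3:4, 4:4, 5:6, 6:2, 7:4, 8:4
Odd-degree vertices: none (0 total).
With 0 odd-degree vertices and all edges in one connected piece, an Eulerian trail exists.

Yes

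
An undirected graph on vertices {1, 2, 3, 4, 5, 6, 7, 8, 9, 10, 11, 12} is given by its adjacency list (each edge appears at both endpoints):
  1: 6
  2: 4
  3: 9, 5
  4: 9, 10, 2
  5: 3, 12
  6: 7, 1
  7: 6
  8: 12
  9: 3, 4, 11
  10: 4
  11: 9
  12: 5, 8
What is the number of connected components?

2

Component: {1, 6, 7}
Component: {2, 3, 4, 5, 8, 9, 10, 11, 12}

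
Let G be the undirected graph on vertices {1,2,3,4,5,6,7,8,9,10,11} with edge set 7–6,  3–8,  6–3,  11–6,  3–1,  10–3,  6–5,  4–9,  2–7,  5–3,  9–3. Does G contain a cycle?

The graph has 11 vertices, 11 edges, and 1 connected component.
Since 11 > 11 - 1, a cycle must exist; for instance 3-6-5-3.

Yes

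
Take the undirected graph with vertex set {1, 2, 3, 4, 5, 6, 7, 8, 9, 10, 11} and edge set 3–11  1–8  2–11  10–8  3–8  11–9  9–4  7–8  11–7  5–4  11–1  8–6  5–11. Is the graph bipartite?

Yes

A valid 2-coloring puts {4, 8, 11} on one side and {1, 2, 3, 5, 6, 7, 9, 10} on the other; every edge crosses between the two sides.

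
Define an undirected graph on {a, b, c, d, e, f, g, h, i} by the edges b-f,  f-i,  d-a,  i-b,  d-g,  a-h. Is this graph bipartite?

No

The cycle f-b-i-f has length 3, which is odd, so the graph is not bipartite.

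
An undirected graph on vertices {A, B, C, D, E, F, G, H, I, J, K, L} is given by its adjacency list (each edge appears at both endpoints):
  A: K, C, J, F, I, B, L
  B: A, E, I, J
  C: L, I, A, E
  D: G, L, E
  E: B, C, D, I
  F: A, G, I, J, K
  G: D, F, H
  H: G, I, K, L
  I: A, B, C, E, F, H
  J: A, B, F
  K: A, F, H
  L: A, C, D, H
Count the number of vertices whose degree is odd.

Degrees: A:7, B:4, C:4, D:3, E:4, F:5, G:3, H:4, I:6, J:3, K:3, L:4
Odd-degree vertices: A, D, F, G, J, K.

6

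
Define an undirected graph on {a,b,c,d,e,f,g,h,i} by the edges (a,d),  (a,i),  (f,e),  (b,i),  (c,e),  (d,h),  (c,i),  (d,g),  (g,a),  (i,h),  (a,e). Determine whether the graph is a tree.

No

|V| = 9, |E| = 11.
A tree on 9 vertices has exactly 8 edges; this graph has 11, so it contains a cycle and is not a tree.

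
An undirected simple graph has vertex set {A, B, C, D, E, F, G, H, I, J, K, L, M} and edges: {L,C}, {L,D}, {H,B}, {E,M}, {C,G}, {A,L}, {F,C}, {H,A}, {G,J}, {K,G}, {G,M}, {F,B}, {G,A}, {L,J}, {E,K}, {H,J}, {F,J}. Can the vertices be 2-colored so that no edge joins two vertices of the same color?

Yes

Partition the vertices as {E, F, G, H, I, L} vs {A, B, C, D, J, K, M}. Each listed edge has one endpoint in each part, so the graph is bipartite.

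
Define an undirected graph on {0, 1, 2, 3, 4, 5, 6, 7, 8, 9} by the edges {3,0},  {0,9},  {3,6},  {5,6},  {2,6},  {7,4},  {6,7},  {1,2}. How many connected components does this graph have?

2

Component: {8}
Component: {0, 1, 2, 3, 4, 5, 6, 7, 9}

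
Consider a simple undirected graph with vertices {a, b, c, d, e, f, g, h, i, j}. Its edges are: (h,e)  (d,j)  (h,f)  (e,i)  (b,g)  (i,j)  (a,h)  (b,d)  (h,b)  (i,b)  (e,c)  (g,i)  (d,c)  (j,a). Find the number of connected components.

Component: {a, b, c, d, e, f, g, h, i, j}

1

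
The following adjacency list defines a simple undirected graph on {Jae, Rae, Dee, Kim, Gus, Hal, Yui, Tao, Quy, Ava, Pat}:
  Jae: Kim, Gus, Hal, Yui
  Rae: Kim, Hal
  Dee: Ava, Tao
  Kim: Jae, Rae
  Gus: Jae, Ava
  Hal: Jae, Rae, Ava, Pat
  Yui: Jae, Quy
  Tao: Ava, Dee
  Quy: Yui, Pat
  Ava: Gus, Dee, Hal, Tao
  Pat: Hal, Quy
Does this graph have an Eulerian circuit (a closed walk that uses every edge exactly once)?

Yes

Degrees: Jae:4, Rae:2, Dee:2, Kim:2, Gus:2, Hal:4, Yui:2, Tao:2, Quy:2, Ava:4, Pat:2
Every vertex has even degree and the edges form a single connected piece, so an Eulerian circuit exists.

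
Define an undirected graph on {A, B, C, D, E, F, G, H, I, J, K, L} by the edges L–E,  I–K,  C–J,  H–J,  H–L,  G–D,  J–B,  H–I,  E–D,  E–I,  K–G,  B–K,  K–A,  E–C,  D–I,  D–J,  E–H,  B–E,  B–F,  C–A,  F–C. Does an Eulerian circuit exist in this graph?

Yes

Degrees: A:2, B:4, C:4, D:4, E:6, F:2, G:2, H:4, I:4, J:4, K:4, L:2
All degrees are even and the non-isolated vertices are connected — an Eulerian circuit exists.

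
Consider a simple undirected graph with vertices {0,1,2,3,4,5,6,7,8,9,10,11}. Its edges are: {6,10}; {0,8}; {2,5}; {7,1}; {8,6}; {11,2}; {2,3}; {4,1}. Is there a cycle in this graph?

|V| = 12, |E| = 8, number of components = 4.
A forest on 12 vertices with 4 components has exactly 8 edges, which matches — so no cycle.

No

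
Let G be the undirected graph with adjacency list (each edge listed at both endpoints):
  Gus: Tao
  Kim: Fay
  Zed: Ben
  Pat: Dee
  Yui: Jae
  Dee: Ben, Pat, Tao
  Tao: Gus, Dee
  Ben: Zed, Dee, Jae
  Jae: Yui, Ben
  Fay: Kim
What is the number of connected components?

2

Component: {Kim, Fay}
Component: {Gus, Zed, Pat, Yui, Dee, Tao, Ben, Jae}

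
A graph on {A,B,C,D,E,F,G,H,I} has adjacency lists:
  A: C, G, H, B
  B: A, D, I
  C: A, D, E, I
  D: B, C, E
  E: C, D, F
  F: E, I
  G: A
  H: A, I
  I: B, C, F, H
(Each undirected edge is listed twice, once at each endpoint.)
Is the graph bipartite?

No

The cycle D-E-C-D has length 3, which is odd, so the graph is not bipartite.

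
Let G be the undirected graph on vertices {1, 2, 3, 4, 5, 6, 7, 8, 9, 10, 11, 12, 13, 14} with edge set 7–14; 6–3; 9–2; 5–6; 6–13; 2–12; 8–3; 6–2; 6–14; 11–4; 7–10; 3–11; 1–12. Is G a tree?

Yes

The graph has 14 vertices and 13 edges.
It is connected with exactly 13 edges, hence acyclic — it is a tree.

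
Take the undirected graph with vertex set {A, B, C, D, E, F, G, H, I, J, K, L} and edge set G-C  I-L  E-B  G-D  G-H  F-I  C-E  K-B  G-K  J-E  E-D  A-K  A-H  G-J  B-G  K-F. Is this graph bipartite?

The cycle G-B-K-G has length 3, which is odd, so the graph is not bipartite.

No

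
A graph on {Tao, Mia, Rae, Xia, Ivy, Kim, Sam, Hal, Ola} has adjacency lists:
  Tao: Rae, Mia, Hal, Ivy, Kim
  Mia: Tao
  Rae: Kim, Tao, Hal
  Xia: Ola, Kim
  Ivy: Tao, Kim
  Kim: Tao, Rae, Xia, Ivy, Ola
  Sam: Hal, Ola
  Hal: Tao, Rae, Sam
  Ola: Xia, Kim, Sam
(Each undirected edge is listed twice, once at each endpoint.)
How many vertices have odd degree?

Degrees: Tao:5, Mia:1, Rae:3, Xia:2, Ivy:2, Kim:5, Sam:2, Hal:3, Ola:3
Odd-degree vertices: Tao, Mia, Rae, Kim, Hal, Ola.

6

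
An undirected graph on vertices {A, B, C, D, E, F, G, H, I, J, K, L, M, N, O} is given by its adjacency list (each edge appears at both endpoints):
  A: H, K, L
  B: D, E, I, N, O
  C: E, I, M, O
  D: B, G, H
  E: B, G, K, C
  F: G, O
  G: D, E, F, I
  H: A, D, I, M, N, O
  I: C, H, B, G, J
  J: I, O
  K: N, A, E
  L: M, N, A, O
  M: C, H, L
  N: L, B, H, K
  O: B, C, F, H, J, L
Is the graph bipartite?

No

The cycle C-I-G-F-O-C has length 5, which is odd, so the graph is not bipartite.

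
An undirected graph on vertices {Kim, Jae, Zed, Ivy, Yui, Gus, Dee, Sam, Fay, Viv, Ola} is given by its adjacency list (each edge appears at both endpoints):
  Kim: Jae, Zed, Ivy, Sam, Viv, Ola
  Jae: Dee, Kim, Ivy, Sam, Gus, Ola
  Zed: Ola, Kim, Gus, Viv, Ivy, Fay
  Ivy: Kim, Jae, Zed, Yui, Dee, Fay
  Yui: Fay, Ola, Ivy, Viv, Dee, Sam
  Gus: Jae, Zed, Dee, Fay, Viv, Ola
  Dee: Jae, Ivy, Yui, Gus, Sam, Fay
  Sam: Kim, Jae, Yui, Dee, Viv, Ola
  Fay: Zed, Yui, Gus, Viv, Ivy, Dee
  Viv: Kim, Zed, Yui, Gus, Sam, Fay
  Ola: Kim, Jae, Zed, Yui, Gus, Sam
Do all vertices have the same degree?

Yes

Degrees: Kim:6, Jae:6, Zed:6, Ivy:6, Yui:6, Gus:6, Dee:6, Sam:6, Fay:6, Viv:6, Ola:6
Every vertex has degree 6, so the graph is 6-regular.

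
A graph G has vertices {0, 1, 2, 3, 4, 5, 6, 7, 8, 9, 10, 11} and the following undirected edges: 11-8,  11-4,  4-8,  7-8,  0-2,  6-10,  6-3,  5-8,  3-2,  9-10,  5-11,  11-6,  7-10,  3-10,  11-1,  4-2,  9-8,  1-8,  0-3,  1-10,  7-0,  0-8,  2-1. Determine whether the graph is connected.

Starting from 0 and exploring outward reaches every vertex (0, 8, 3, 7, 2, 9, 11, 5, 1, 4, 6, 10); the graph is connected.

Yes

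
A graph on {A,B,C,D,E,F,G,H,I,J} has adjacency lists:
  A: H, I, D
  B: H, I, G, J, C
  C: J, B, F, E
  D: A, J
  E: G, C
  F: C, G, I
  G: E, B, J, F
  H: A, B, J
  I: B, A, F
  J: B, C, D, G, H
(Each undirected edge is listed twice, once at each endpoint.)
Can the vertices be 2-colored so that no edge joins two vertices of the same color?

No

The cycle G-B-J-G has length 3, which is odd, so the graph is not bipartite.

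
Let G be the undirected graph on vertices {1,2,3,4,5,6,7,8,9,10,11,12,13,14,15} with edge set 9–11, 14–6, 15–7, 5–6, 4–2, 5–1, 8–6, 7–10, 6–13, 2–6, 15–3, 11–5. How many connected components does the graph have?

Component: {12}
Component: {3, 7, 10, 15}
Component: {1, 2, 4, 5, 6, 8, 9, 11, 13, 14}

3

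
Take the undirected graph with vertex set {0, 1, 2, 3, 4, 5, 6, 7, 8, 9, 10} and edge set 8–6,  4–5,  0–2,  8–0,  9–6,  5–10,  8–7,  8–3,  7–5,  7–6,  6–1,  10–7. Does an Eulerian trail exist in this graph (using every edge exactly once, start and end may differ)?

Degrees: 0:2, 1:1, 2:1, 3:1, 4:1, 5:3, 6:4, 7:4, 8:4, 9:1, 10:2
Odd-degree vertices: 1, 2, 3, 4, 5, 9 (6 total).
An Eulerian trail requires 0 or 2 odd-degree vertices; here there are 6.

No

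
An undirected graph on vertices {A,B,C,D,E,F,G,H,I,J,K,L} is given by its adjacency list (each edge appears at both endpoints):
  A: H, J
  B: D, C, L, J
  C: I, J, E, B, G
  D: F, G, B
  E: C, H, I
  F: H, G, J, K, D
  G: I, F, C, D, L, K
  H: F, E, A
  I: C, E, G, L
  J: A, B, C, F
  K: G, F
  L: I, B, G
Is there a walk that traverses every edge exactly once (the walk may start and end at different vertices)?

Degrees: A:2, B:4, C:5, D:3, E:3, F:5, G:6, H:3, I:4, J:4, K:2, L:3
Odd-degree vertices: C, D, E, F, H, L (6 total).
With 6 odd-degree vertices (more than two), no single trail can use every edge.

No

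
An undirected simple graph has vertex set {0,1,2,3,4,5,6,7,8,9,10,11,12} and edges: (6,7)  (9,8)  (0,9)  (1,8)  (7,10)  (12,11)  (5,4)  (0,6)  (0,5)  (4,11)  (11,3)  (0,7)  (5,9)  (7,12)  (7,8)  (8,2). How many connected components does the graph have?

Component: {0, 1, 2, 3, 4, 5, 6, 7, 8, 9, 10, 11, 12}

1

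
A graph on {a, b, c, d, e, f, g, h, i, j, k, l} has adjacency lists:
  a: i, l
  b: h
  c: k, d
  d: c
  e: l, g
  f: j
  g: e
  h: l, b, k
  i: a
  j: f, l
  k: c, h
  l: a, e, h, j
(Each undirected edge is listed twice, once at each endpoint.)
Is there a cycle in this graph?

|V| = 12, |E| = 11, number of components = 1.
Since 11 = 12 - 1, the graph is a forest and contains no cycle.

No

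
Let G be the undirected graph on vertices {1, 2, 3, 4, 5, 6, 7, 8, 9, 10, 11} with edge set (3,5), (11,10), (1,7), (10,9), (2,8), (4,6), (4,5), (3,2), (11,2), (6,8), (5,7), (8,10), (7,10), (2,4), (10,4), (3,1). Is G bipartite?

A valid 2-coloring puts {3, 4, 7, 8, 9, 11} on one side and {1, 2, 5, 6, 10} on the other; every edge crosses between the two sides.

Yes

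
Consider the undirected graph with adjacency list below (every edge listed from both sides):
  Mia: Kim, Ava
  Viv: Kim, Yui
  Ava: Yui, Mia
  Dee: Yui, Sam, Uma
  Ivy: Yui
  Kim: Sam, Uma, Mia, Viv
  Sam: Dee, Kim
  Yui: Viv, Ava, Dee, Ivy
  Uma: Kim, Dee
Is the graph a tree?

|V| = 9, |E| = 11.
A tree on 9 vertices has exactly 8 edges; this graph has 11, so it contains a cycle and is not a tree.

No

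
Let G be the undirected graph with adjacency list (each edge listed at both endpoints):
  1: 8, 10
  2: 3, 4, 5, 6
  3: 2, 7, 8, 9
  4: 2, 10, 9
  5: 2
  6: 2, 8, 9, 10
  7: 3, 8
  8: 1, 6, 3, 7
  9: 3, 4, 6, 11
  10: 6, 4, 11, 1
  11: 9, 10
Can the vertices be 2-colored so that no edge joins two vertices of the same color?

No

The cycle 3-7-8-3 has length 3, which is odd, so the graph is not bipartite.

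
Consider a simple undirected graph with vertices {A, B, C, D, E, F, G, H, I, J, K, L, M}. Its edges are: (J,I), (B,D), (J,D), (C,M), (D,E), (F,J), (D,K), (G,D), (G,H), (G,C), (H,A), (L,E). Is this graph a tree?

The graph has 13 vertices and 12 edges.
It is connected with exactly 12 edges, hence acyclic — it is a tree.

Yes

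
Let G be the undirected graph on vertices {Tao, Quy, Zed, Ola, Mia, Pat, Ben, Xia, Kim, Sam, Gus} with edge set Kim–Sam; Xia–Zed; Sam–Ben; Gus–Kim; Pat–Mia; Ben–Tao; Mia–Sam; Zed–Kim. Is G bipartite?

Color {Quy, Ola, Mia, Ben, Xia, Kim} black and {Tao, Zed, Pat, Sam, Gus} white. No edge joins two same-colored vertices, so the graph is bipartite.

Yes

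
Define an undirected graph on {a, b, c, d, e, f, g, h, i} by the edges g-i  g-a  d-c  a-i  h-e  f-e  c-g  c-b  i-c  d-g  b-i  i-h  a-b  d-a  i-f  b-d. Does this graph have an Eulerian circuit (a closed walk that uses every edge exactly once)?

Yes

Degrees: a:4, b:4, c:4, d:4, e:2, f:2, g:4, h:2, i:6
All degrees are even and the non-isolated vertices are connected — an Eulerian circuit exists.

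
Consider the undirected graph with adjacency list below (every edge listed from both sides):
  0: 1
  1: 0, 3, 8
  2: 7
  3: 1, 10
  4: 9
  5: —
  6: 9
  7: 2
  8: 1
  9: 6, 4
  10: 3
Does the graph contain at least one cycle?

The graph has 11 vertices, 7 edges, and 4 connected components.
A forest on 11 vertices with 4 components has exactly 7 edges, which matches — so no cycle.

No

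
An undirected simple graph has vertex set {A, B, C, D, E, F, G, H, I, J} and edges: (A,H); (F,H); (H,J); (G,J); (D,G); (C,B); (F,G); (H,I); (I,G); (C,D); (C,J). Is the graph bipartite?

Yes

Partition the vertices as {C, E, G, H} vs {A, B, D, F, I, J}. Each listed edge has one endpoint in each part, so the graph is bipartite.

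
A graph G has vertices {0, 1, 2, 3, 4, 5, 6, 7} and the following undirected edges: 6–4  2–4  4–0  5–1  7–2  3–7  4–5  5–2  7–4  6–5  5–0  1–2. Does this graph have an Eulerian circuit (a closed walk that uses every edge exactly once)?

No

Degrees: 0:2, 1:2, 2:4, 3:1, 4:5, 5:5, 6:2, 7:3
3, 4, 5, 7 have odd degree; an Eulerian circuit needs every degree to be even, so none exists.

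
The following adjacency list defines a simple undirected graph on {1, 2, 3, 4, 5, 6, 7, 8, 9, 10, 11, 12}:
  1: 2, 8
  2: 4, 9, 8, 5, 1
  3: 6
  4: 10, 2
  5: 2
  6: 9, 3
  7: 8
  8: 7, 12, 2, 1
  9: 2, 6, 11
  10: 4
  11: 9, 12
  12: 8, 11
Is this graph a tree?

No

The graph has 12 vertices and 13 edges.
A tree on 12 vertices has exactly 11 edges; this graph has 13, so it contains a cycle and is not a tree.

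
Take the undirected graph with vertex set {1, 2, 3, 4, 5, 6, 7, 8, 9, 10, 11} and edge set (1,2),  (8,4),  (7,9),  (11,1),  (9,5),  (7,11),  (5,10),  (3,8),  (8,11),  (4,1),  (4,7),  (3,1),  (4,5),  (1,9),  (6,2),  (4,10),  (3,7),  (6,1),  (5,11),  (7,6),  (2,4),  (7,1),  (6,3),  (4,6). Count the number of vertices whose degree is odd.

6

Degrees: 1:7, 2:3, 3:4, 4:7, 5:4, 6:5, 7:6, 8:3, 9:3, 10:2, 11:4
Odd-degree vertices: 1, 2, 4, 6, 8, 9.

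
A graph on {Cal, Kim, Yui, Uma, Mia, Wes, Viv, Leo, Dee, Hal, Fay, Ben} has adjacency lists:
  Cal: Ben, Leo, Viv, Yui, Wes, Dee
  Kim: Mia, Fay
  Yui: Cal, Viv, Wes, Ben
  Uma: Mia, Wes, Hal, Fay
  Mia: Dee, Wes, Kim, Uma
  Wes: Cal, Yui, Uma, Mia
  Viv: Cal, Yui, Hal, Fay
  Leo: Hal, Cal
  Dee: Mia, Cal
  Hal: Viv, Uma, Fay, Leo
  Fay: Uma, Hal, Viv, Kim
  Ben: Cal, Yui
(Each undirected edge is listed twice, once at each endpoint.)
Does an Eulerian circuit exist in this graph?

Yes

Degrees: Cal:6, Kim:2, Yui:4, Uma:4, Mia:4, Wes:4, Viv:4, Leo:2, Dee:2, Hal:4, Fay:4, Ben:2
All degrees are even and the non-isolated vertices are connected — an Eulerian circuit exists.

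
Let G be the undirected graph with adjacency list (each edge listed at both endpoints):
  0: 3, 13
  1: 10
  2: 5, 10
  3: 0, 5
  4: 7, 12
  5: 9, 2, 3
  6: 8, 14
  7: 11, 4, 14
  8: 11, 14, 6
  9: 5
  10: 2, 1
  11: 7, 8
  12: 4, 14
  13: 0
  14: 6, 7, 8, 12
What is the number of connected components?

2

Component: {4, 6, 7, 8, 11, 12, 14}
Component: {0, 1, 2, 3, 5, 9, 10, 13}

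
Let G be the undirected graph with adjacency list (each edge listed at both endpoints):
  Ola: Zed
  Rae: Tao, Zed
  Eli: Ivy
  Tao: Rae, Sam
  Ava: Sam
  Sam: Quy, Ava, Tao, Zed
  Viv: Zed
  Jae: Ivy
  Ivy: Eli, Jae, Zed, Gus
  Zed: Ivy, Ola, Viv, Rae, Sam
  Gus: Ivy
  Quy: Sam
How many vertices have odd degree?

Degrees: Ola:1, Rae:2, Eli:1, Tao:2, Ava:1, Sam:4, Viv:1, Jae:1, Ivy:4, Zed:5, Gus:1, Quy:1
Odd-degree vertices: Ola, Eli, Ava, Viv, Jae, Zed, Gus, Quy.

8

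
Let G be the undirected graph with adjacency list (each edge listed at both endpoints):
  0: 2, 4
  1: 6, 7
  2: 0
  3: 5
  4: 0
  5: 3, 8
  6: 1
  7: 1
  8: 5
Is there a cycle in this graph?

No

|V| = 9, |E| = 6, number of components = 3.
A forest on 9 vertices with 3 components has exactly 6 edges, which matches — so no cycle.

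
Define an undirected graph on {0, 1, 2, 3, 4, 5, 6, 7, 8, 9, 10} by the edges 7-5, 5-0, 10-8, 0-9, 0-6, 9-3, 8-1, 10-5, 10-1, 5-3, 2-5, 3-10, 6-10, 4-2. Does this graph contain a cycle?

|V| = 11, |E| = 14, number of components = 1.
One cycle is 0-5-3-9-0.

Yes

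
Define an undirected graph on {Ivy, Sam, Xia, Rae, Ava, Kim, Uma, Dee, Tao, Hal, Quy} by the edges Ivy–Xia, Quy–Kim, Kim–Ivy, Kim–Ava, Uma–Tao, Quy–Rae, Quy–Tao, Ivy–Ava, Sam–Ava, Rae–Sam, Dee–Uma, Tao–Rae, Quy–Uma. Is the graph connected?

No

Component: {Hal}
Component: {Ivy, Sam, Xia, Rae, Ava, Kim, Uma, Dee, Tao, Quy}
No edge joins these 2 groups, so the graph is disconnected.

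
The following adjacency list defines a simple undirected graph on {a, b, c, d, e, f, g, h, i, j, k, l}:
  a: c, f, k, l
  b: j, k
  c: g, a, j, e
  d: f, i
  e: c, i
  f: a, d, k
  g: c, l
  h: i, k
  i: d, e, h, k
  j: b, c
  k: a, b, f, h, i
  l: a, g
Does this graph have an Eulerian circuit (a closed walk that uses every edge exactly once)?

Degrees: a:4, b:2, c:4, d:2, e:2, f:3, g:2, h:2, i:4, j:2, k:5, l:2
Vertices with odd degree: f, k. An Eulerian circuit requires all degrees even.

No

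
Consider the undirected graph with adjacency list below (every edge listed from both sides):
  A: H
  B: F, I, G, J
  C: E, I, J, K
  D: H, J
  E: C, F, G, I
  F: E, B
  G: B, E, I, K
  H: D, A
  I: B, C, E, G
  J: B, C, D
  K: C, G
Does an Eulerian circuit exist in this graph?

Degrees: A:1, B:4, C:4, D:2, E:4, F:2, G:4, H:2, I:4, J:3, K:2
Vertices with odd degree: A, J. An Eulerian circuit requires all degrees even.

No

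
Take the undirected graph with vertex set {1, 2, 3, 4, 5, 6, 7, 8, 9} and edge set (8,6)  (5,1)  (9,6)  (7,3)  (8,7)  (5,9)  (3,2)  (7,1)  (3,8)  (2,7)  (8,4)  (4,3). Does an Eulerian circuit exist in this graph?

Yes

Degrees: 1:2, 2:2, 3:4, 4:2, 5:2, 6:2, 7:4, 8:4, 9:2
Every vertex has even degree and the edges form a single connected piece, so an Eulerian circuit exists.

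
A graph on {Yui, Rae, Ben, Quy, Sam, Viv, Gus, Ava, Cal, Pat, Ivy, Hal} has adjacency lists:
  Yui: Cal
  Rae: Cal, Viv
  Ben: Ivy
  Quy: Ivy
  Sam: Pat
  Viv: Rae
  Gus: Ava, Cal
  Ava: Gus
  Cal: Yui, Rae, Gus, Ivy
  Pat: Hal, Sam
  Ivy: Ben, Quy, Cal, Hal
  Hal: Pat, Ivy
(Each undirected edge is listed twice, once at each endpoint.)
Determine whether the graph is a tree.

Yes

The graph has 12 vertices and 11 edges.
Connected and |E| = |V| - 1, which characterizes a tree.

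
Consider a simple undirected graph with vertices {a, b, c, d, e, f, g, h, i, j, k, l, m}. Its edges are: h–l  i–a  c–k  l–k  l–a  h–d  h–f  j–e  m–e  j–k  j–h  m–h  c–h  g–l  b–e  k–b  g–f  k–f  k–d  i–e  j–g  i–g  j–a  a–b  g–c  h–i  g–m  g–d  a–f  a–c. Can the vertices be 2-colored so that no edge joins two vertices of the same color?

Yes

Color {b, c, d, f, i, j, l, m} black and {a, e, g, h, k} white. No edge joins two same-colored vertices, so the graph is bipartite.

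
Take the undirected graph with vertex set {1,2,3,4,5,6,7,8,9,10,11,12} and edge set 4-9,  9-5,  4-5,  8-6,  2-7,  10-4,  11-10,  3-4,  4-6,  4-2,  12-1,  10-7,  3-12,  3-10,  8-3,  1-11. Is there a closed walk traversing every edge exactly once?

Yes

Degrees: 1:2, 2:2, 3:4, 4:6, 5:2, 6:2, 7:2, 8:2, 9:2, 10:4, 11:2, 12:2
Every vertex has even degree and the edges form a single connected piece, so an Eulerian circuit exists.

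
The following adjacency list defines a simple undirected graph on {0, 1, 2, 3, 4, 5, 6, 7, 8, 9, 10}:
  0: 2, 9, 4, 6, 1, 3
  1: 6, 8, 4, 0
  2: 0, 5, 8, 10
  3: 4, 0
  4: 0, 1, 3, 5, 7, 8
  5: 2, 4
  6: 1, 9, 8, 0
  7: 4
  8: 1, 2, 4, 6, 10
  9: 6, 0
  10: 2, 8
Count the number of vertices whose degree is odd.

2

Degrees: 0:6, 1:4, 2:4, 3:2, 4:6, 5:2, 6:4, 7:1, 8:5, 9:2, 10:2
Odd-degree vertices: 7, 8.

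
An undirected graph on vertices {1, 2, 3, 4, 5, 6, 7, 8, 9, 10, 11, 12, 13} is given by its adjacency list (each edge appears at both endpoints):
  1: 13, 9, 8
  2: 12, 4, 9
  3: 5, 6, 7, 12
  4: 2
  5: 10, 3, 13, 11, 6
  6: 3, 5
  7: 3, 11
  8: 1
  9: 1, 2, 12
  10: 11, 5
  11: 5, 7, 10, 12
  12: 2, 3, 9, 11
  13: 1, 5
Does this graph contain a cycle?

The graph has 13 vertices, 18 edges, and 1 connected component.
Since 18 > 13 - 1, a cycle must exist; for instance 9-2-12-9.

Yes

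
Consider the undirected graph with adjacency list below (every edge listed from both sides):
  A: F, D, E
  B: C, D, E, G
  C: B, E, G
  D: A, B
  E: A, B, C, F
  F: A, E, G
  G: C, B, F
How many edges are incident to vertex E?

4

Neighbors of E: A, B, C, F.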